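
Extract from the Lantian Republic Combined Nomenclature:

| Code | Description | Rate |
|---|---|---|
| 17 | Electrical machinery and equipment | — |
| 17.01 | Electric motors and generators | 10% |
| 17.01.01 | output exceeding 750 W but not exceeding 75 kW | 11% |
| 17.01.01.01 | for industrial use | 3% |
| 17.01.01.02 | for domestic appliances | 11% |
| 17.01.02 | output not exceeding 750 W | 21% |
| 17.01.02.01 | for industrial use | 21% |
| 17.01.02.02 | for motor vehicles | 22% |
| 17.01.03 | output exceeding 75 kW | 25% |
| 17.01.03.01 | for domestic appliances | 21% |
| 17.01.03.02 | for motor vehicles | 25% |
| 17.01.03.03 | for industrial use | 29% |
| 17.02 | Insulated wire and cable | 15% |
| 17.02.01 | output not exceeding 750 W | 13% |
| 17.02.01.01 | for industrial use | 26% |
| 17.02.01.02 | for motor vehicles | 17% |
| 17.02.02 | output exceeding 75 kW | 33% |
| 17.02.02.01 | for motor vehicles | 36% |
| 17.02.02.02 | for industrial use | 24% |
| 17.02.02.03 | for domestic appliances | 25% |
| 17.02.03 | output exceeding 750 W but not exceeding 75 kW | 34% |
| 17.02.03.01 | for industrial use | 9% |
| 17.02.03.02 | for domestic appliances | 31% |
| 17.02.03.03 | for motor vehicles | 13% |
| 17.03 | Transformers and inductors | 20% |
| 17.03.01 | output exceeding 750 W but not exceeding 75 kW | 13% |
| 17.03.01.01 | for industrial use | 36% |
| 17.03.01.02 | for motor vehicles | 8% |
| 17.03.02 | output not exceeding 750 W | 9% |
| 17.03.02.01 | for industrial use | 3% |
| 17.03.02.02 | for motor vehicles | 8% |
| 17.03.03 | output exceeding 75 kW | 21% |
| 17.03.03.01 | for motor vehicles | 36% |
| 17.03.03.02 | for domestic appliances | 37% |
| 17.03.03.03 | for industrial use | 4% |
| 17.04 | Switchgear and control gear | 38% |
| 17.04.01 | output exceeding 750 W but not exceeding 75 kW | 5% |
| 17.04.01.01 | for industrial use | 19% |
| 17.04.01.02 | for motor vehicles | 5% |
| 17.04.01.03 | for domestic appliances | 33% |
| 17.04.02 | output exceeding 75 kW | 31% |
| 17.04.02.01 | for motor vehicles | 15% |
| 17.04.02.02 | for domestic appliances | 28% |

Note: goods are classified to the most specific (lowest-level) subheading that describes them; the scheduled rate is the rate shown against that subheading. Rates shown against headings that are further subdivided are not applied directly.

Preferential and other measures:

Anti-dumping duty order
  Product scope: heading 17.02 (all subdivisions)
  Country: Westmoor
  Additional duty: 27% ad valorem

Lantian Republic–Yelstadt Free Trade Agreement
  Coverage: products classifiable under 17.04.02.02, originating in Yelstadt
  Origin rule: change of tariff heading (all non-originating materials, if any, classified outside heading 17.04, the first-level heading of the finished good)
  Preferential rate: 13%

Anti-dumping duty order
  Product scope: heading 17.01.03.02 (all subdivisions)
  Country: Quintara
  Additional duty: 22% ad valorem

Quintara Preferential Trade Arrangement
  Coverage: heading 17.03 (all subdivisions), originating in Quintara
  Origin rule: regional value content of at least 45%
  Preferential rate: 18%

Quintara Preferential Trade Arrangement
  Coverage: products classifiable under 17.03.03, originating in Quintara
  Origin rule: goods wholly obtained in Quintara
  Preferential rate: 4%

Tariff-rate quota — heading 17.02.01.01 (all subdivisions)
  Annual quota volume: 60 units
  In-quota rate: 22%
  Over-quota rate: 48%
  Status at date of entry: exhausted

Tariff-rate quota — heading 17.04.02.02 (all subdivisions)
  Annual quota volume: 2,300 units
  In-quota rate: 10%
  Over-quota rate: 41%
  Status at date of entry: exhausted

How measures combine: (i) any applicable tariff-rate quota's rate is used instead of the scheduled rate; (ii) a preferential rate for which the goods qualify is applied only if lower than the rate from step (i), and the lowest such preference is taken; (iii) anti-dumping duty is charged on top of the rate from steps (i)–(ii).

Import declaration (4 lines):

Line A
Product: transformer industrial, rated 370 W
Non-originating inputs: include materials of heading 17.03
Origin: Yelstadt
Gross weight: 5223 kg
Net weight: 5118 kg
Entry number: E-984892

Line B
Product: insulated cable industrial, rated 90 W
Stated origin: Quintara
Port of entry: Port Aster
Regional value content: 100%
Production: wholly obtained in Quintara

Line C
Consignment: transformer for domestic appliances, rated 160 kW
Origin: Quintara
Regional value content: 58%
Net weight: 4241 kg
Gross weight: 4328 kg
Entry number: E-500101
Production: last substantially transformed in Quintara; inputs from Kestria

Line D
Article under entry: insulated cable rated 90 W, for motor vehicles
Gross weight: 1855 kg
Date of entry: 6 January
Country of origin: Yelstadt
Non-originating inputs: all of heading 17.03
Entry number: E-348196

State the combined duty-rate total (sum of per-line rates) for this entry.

Line A: transformer → 17.03; rated 370 W → 17.03.02; industrial → 17.03.02.01. Scheduled 3%. Yelstadt agreement on 17.04.02.02: 17.03.02.01 not covered. → 3%.
Line B: insulated cable → 17.02; rated 90 W → 17.02.01; industrial → 17.02.01.01. Scheduled 26%. quota on 17.02.01.01 exhausted → over-quota 48%; Quintara agreement on 17.03: 17.02.01.01 not covered; Quintara agreement on 17.03.03: 17.02.01.01 not covered. → 48%.
Line C: transformer → 17.03; rated 160 kW → 17.03.03; for domestic appliances → 17.03.03.02. Scheduled 37%. Quintara agreement on 17.03: RVC ≥ 45% → 18% available; Quintara agreement on 17.03.03: not wholly obtained; preferential 18%. → 18%.
Line D: insulated cable → 17.02; rated 90 W → 17.02.01; for motor vehicles → 17.02.01.02. Scheduled 17%. Yelstadt agreement on 17.04.02.02: 17.02.01.02 not covered. → 17%.
Sum: 3% + 48% + 18% + 17% = 86%.

86%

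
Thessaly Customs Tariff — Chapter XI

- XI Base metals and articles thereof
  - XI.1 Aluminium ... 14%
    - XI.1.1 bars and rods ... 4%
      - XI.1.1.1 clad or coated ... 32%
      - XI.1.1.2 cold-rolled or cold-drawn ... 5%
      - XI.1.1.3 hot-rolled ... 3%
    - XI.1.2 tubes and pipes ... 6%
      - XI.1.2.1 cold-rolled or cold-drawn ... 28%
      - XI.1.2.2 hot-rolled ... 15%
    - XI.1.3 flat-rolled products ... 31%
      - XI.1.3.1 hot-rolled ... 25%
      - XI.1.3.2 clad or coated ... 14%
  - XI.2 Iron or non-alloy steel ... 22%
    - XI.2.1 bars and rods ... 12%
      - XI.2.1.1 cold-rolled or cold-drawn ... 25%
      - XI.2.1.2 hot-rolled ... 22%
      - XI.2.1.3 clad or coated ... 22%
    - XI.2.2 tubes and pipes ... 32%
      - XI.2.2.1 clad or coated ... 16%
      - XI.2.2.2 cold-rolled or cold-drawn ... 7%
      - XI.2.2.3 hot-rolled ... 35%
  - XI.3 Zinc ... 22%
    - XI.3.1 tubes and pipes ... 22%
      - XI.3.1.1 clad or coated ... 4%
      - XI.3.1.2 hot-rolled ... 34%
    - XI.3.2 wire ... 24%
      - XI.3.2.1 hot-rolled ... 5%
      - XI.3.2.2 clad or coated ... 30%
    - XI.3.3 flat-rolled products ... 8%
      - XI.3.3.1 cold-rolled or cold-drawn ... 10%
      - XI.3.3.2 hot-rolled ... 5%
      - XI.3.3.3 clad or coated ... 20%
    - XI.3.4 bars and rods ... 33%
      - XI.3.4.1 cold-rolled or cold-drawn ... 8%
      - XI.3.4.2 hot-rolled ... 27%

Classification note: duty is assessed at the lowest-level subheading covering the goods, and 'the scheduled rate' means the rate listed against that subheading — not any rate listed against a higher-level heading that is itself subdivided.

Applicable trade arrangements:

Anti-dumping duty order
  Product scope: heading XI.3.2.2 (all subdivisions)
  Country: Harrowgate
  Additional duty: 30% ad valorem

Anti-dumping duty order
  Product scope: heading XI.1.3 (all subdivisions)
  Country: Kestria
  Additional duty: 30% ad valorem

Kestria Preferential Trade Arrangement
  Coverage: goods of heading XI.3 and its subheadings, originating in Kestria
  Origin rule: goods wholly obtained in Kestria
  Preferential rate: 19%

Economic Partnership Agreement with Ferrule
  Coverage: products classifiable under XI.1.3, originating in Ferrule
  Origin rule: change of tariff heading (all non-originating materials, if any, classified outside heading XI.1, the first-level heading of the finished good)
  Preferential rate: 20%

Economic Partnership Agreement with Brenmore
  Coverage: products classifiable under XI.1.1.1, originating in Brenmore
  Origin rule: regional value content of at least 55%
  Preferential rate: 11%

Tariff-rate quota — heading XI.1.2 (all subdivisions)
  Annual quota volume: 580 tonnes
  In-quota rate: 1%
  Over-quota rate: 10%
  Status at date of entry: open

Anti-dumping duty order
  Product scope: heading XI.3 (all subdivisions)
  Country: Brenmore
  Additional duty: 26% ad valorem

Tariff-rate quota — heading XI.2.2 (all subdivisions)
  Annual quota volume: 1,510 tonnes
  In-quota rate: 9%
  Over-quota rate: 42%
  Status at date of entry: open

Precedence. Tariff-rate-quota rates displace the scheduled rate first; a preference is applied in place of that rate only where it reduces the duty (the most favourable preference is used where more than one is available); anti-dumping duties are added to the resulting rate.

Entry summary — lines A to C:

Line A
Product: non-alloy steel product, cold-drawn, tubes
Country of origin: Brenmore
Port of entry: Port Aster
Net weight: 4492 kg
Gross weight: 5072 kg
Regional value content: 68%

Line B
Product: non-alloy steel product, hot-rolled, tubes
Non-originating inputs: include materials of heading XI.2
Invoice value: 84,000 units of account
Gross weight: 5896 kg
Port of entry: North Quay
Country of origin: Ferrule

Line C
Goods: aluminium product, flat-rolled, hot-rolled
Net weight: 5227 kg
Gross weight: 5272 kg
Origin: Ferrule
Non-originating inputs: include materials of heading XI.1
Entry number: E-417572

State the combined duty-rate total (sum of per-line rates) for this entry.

43%

Line A: non-alloy steel → XI.2; tubes → XI.2.2; cold-drawn → XI.2.2.2. Scheduled 7%. quota on XI.2.2 open → in-quota 9%; Brenmore agreement on XI.1.1.1: XI.2.2.2 not covered. → 9%.
Line B: non-alloy steel → XI.2; tubes → XI.2.2; hot-rolled → XI.2.2.3. Scheduled 35%. quota on XI.2.2 open → in-quota 9%; Ferrule agreement on XI.1.3: XI.2.2.3 not covered. → 9%.
Line C: aluminium → XI.1; flat-rolled → XI.1.3; hot-rolled → XI.1.3.1. Scheduled 25%. Ferrule agreement on XI.1.3: CTH not met. → 25%.
Sum: 9% + 9% + 25% = 43%.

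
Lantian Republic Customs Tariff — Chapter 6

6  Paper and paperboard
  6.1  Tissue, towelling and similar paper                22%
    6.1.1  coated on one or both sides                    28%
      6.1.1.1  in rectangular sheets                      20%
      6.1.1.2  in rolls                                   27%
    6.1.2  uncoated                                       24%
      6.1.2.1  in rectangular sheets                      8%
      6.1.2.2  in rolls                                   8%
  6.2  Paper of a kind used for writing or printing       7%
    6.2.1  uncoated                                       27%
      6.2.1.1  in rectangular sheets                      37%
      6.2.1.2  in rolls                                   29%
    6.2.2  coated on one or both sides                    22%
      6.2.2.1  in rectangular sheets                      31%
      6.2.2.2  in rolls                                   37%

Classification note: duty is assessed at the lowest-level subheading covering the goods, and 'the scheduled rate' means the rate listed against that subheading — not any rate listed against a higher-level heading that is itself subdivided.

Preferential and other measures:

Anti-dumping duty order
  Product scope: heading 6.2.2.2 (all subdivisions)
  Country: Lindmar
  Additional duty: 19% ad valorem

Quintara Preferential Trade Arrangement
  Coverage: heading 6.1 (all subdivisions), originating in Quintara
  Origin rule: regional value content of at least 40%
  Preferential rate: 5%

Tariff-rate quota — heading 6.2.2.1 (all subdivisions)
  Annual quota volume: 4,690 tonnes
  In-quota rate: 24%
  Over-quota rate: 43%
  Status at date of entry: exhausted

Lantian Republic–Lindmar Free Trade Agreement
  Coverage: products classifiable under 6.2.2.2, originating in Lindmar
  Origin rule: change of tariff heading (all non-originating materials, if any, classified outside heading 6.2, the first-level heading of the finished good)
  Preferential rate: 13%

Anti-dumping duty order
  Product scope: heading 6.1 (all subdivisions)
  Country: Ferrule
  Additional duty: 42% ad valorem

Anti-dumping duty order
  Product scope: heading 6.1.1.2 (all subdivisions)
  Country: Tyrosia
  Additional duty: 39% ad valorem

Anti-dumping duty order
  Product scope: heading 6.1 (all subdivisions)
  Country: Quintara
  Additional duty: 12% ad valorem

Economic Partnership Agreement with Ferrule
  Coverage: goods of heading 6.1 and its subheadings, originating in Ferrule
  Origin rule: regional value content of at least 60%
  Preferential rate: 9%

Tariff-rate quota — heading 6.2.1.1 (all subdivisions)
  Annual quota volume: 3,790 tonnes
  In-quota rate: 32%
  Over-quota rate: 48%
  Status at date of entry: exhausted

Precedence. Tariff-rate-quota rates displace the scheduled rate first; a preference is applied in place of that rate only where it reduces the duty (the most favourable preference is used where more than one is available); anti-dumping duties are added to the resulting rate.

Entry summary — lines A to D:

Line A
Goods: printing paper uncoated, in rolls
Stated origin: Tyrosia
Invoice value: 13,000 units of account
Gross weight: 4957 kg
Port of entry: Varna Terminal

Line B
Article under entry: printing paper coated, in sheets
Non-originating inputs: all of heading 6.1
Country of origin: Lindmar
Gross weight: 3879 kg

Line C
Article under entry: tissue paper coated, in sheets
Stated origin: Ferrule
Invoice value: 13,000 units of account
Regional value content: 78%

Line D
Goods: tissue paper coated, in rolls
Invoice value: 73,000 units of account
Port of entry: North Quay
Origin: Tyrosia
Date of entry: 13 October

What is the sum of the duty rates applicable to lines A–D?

189%

Line A: printing paper → 6.2; uncoated → 6.2.1; in rolls → 6.2.1.2. Scheduled 29%. No special measure applies. → 29%.
Line B: printing paper → 6.2; coated → 6.2.2; in sheets → 6.2.2.1. Scheduled 31%. quota on 6.2.2.1 exhausted → over-quota 43%; Lindmar agreement on 6.2.2.2: 6.2.2.1 not covered. → 43%.
Line C: tissue paper → 6.1; coated → 6.1.1; in sheets → 6.1.1.1. Scheduled 20%. Ferrule agreement on 6.1: RVC ≥ 60% → 9% available; preferential 9%; anti-dumping (Ferrule, 6.1): +42%; total 9% + 42% = 51%. → 51%.
Line D: tissue paper → 6.1; coated → 6.1.1; in rolls → 6.1.1.2. Scheduled 27%. anti-dumping (Tyrosia, 6.1.1.2): +39%; total 27% + 39% = 66%. → 66%.
Sum: 29% + 43% + 51% + 66% = 189%.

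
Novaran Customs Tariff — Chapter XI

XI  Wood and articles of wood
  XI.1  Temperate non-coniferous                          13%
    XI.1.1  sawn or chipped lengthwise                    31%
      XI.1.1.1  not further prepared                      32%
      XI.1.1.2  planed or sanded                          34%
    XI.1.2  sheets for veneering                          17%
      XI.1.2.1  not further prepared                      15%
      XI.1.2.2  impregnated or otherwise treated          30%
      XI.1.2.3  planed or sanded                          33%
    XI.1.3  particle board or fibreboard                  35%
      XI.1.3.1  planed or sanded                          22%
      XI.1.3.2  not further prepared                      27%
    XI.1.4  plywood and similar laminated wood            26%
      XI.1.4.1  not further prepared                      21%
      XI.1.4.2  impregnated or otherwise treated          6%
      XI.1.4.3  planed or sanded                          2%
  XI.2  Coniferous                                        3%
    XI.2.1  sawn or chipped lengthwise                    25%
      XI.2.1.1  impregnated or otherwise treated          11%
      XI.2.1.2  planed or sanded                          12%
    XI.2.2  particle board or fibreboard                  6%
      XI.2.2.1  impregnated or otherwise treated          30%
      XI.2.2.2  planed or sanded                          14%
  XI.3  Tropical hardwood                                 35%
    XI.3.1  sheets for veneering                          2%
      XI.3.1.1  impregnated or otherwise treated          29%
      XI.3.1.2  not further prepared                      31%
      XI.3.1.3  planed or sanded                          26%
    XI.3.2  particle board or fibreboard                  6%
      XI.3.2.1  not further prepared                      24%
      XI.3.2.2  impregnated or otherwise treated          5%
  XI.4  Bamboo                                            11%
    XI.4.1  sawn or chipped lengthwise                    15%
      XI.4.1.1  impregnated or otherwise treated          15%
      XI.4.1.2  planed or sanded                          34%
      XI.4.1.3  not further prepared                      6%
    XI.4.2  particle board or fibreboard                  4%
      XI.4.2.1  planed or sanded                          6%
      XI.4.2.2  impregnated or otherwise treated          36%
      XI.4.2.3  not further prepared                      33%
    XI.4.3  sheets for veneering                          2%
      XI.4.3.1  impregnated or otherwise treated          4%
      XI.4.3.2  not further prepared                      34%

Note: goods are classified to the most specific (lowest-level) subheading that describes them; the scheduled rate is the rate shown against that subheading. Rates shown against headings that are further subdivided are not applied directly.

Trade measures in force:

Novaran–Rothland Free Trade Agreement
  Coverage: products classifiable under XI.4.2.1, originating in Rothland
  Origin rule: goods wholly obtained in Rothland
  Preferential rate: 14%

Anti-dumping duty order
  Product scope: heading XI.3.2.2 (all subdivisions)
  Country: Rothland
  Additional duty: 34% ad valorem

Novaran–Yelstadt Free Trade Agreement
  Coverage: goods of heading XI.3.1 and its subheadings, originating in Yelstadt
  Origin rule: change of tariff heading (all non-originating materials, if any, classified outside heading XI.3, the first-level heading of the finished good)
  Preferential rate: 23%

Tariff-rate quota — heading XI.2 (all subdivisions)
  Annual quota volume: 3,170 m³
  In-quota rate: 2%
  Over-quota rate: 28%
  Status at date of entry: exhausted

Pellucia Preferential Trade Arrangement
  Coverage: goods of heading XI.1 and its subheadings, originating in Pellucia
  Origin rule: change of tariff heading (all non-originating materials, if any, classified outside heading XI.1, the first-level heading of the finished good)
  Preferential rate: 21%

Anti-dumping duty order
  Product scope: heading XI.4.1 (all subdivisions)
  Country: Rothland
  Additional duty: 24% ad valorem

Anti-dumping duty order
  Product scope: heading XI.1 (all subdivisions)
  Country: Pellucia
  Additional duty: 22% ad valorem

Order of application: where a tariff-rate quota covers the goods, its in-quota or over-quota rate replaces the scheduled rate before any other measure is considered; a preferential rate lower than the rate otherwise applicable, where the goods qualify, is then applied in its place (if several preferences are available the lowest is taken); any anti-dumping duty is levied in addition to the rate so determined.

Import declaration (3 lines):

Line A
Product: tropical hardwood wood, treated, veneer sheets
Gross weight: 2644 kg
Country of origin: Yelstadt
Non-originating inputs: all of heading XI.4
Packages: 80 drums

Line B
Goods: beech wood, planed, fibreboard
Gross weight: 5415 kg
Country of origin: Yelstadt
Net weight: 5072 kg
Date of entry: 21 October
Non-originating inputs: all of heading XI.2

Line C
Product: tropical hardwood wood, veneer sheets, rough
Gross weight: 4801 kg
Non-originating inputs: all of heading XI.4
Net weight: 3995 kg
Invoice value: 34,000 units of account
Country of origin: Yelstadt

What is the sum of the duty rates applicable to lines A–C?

Line A: tropical hardwood → XI.3; veneer sheets → XI.3.1; treated → XI.3.1.1. Scheduled 29%. Yelstadt agreement on XI.3.1: CTH met → 23% available; preferential 23%. → 23%.
Line B: beech → XI.1; fibreboard → XI.1.3; planed → XI.1.3.1. Scheduled 22%. Yelstadt agreement on XI.3.1: XI.1.3.1 not covered. → 22%.
Line C: tropical hardwood → XI.3; veneer sheets → XI.3.1; rough → XI.3.1.2. Scheduled 31%. Yelstadt agreement on XI.3.1: CTH met → 23% available; preferential 23%. → 23%.
Sum: 23% + 22% + 23% = 68%.

68%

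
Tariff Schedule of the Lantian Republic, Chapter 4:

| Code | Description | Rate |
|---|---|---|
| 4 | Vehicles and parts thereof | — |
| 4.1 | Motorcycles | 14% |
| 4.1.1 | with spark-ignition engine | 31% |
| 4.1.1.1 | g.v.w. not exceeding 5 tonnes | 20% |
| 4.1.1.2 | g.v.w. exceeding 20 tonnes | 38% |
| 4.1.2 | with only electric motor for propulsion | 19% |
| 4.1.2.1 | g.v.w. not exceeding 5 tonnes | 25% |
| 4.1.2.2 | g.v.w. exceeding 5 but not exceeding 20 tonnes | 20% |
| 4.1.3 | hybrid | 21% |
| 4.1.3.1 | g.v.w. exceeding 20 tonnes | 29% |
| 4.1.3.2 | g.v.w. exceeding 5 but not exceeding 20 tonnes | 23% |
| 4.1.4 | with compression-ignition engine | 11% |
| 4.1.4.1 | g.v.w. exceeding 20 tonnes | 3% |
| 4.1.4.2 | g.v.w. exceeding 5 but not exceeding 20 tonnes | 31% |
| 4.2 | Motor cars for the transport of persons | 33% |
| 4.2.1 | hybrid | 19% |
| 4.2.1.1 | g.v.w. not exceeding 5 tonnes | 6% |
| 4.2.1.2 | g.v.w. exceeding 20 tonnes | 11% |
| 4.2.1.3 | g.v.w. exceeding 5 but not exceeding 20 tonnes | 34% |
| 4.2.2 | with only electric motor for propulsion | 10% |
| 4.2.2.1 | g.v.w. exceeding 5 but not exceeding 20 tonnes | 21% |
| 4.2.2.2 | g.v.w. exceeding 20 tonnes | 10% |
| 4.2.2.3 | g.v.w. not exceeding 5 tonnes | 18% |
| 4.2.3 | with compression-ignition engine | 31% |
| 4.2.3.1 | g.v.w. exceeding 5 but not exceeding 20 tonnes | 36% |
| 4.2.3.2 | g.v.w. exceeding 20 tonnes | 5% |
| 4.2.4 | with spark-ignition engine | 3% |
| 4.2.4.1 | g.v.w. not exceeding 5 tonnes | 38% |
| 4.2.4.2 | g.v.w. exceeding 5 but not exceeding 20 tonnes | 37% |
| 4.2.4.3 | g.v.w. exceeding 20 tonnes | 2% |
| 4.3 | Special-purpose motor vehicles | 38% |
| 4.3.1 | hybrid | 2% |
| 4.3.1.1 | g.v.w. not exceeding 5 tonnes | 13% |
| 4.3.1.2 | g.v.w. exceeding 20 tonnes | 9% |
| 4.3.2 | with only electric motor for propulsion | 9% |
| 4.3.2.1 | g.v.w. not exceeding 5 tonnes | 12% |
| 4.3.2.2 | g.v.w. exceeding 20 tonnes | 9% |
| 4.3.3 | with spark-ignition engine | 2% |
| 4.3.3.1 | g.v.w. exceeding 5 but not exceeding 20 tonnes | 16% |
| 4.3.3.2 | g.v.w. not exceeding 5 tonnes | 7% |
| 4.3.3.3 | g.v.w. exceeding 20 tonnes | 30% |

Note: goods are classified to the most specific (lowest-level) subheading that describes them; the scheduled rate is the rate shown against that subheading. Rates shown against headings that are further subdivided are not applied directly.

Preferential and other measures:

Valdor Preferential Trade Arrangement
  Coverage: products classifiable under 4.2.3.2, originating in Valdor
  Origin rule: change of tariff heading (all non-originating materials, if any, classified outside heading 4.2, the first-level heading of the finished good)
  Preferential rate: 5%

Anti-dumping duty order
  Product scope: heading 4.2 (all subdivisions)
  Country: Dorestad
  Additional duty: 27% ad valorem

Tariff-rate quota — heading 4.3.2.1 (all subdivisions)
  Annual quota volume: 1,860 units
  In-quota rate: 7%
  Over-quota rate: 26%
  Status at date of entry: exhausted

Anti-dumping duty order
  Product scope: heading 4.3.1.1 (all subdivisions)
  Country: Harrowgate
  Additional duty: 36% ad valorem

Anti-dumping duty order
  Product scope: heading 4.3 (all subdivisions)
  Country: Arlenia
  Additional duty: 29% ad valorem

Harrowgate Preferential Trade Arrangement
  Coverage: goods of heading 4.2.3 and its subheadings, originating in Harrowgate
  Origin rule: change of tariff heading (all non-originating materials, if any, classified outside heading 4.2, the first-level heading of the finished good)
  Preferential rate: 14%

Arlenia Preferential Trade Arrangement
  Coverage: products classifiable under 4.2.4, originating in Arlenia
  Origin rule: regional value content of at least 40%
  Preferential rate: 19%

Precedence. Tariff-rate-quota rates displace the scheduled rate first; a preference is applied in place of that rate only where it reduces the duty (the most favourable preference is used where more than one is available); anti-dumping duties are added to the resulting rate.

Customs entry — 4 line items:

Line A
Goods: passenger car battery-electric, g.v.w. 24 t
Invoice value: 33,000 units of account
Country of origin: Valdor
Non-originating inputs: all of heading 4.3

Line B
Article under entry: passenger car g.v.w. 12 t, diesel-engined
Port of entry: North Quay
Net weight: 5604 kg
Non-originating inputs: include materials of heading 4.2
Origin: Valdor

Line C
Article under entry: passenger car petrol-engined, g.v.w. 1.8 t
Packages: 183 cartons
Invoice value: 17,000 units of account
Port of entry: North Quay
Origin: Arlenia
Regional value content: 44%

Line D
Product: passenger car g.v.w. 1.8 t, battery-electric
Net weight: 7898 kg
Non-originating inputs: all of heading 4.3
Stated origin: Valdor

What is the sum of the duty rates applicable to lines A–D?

83%

Line A: passenger car → 4.2; battery-electric → 4.2.2; g.v.w. 24 t → 4.2.2.2. Scheduled 10%. Valdor agreement on 4.2.3.2: 4.2.2.2 not covered. → 10%.
Line B: passenger car → 4.2; diesel-engined → 4.2.3; g.v.w. 12 t → 4.2.3.1. Scheduled 36%. Valdor agreement on 4.2.3.2: 4.2.3.1 not covered. → 36%.
Line C: passenger car → 4.2; petrol-engined → 4.2.4; g.v.w. 1.8 t → 4.2.4.1. Scheduled 38%. Arlenia agreement on 4.2.4: RVC ≥ 40% → 19% available; preferential 19%. → 19%.
Line D: passenger car → 4.2; battery-electric → 4.2.2; g.v.w. 1.8 t → 4.2.2.3. Scheduled 18%. Valdor agreement on 4.2.3.2: 4.2.2.3 not covered. → 18%.
Sum: 10% + 36% + 19% + 18% = 83%.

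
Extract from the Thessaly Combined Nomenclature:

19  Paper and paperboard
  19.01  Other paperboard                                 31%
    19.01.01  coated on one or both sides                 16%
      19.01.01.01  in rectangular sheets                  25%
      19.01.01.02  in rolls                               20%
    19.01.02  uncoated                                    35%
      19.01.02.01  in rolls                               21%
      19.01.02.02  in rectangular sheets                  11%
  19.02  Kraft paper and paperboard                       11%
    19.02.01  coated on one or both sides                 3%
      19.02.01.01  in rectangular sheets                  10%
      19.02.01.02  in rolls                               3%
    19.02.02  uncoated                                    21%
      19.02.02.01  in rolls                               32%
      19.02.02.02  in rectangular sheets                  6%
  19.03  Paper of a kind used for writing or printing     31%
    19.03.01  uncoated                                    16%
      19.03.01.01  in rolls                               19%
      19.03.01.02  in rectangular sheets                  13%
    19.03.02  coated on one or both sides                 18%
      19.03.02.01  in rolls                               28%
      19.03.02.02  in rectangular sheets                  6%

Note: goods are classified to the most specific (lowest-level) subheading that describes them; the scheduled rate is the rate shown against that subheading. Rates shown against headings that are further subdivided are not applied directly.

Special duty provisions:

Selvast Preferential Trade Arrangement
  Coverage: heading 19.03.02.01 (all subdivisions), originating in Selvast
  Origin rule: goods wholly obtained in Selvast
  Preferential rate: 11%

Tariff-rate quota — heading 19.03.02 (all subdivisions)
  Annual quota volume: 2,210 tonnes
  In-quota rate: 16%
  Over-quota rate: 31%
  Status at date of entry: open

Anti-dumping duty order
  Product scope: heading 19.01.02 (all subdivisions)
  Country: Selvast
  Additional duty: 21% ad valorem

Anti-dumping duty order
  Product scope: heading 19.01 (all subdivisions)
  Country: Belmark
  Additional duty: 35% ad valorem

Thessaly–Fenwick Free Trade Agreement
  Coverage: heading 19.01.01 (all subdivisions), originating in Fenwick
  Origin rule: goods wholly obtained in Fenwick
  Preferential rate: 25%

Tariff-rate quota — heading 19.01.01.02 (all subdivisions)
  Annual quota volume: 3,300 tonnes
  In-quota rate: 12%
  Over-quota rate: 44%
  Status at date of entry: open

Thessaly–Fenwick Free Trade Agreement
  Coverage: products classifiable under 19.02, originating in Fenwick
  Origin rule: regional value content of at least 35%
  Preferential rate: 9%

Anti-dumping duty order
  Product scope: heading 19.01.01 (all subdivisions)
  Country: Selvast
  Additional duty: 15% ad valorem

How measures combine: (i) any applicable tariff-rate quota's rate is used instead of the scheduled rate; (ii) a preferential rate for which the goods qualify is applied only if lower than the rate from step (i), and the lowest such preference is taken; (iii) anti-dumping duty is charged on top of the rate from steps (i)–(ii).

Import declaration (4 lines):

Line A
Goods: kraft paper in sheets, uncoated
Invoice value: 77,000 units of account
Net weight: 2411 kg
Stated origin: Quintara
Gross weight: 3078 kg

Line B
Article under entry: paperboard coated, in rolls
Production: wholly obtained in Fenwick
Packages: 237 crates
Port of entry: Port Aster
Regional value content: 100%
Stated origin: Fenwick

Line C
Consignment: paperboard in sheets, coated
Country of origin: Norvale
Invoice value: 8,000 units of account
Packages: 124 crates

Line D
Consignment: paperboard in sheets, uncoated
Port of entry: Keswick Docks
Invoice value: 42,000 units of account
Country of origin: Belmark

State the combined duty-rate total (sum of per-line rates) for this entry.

Line A: kraft paper → 19.02; uncoated → 19.02.02; in sheets → 19.02.02.02. Scheduled 6%. No special measure applies. → 6%.
Line B: paperboard → 19.01; coated → 19.01.01; in rolls → 19.01.01.02. Scheduled 20%. quota on 19.01.01.02 open → in-quota 12%; Fenwick agreement on 19.01.01: wholly obtained → 25% available; Fenwick agreement on 19.02: 19.01.01.02 not covered; preference 25% not lower than 12% → no reduction. → 12%.
Line C: paperboard → 19.01; coated → 19.01.01; in sheets → 19.01.01.01. Scheduled 25%. No special measure applies. → 25%.
Line D: paperboard → 19.01; uncoated → 19.01.02; in sheets → 19.01.02.02. Scheduled 11%. anti-dumping (Belmark, 19.01): +35%; total 11% + 35% = 46%. → 46%.
Sum: 6% + 12% + 25% + 46% = 89%.

89%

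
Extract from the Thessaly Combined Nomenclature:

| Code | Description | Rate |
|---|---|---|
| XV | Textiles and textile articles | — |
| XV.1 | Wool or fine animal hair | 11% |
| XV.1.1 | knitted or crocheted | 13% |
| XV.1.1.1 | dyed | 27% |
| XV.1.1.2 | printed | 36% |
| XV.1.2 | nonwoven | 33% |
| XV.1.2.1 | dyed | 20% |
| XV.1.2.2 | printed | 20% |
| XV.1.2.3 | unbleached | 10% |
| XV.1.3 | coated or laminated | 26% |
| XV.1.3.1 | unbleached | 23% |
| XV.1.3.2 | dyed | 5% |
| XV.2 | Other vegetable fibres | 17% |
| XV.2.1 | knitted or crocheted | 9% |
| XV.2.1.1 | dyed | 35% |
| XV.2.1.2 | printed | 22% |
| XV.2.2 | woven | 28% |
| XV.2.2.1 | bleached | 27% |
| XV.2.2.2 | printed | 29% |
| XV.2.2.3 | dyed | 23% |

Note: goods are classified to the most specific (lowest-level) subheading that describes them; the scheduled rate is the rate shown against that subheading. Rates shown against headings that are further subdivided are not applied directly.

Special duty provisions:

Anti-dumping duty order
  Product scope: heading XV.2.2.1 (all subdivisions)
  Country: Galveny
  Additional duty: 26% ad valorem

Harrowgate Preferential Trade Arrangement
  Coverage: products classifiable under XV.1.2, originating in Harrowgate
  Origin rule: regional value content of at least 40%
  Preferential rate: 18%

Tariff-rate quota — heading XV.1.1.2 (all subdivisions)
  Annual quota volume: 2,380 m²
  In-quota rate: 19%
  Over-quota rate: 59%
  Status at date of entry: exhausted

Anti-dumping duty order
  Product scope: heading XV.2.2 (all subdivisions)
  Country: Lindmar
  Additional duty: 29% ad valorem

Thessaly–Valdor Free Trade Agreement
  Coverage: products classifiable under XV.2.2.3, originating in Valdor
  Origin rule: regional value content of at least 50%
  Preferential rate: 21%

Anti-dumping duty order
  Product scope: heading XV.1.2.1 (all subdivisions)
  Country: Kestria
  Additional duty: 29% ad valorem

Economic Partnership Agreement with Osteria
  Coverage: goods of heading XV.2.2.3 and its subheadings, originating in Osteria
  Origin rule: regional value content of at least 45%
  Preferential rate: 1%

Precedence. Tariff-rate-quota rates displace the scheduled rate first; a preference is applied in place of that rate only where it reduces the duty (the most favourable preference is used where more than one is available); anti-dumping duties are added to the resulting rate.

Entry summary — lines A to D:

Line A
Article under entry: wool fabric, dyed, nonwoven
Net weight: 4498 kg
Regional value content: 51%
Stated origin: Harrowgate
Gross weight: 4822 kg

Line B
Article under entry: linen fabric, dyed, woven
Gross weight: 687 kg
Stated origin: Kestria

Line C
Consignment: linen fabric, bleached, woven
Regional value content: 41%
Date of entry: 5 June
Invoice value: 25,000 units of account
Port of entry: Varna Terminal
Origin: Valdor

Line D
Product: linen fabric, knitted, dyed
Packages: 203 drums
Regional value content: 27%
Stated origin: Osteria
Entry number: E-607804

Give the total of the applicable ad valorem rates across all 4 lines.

Line A: wool → XV.1; nonwoven → XV.1.2; dyed → XV.1.2.1. Scheduled 20%. Harrowgate agreement on XV.1.2: RVC ≥ 40% → 18% available; preferential 18%. → 18%.
Line B: linen → XV.2; woven → XV.2.2; dyed → XV.2.2.3. Scheduled 23%. No special measure applies. → 23%.
Line C: linen → XV.2; woven → XV.2.2; bleached → XV.2.2.1. Scheduled 27%. Valdor agreement on XV.2.2.3: XV.2.2.1 not covered. → 27%.
Line D: linen → XV.2; knitted → XV.2.1; dyed → XV.2.1.1. Scheduled 35%. Osteria agreement on XV.2.2.3: XV.2.1.1 not covered. → 35%.
Sum: 18% + 23% + 27% + 35% = 103%.

103%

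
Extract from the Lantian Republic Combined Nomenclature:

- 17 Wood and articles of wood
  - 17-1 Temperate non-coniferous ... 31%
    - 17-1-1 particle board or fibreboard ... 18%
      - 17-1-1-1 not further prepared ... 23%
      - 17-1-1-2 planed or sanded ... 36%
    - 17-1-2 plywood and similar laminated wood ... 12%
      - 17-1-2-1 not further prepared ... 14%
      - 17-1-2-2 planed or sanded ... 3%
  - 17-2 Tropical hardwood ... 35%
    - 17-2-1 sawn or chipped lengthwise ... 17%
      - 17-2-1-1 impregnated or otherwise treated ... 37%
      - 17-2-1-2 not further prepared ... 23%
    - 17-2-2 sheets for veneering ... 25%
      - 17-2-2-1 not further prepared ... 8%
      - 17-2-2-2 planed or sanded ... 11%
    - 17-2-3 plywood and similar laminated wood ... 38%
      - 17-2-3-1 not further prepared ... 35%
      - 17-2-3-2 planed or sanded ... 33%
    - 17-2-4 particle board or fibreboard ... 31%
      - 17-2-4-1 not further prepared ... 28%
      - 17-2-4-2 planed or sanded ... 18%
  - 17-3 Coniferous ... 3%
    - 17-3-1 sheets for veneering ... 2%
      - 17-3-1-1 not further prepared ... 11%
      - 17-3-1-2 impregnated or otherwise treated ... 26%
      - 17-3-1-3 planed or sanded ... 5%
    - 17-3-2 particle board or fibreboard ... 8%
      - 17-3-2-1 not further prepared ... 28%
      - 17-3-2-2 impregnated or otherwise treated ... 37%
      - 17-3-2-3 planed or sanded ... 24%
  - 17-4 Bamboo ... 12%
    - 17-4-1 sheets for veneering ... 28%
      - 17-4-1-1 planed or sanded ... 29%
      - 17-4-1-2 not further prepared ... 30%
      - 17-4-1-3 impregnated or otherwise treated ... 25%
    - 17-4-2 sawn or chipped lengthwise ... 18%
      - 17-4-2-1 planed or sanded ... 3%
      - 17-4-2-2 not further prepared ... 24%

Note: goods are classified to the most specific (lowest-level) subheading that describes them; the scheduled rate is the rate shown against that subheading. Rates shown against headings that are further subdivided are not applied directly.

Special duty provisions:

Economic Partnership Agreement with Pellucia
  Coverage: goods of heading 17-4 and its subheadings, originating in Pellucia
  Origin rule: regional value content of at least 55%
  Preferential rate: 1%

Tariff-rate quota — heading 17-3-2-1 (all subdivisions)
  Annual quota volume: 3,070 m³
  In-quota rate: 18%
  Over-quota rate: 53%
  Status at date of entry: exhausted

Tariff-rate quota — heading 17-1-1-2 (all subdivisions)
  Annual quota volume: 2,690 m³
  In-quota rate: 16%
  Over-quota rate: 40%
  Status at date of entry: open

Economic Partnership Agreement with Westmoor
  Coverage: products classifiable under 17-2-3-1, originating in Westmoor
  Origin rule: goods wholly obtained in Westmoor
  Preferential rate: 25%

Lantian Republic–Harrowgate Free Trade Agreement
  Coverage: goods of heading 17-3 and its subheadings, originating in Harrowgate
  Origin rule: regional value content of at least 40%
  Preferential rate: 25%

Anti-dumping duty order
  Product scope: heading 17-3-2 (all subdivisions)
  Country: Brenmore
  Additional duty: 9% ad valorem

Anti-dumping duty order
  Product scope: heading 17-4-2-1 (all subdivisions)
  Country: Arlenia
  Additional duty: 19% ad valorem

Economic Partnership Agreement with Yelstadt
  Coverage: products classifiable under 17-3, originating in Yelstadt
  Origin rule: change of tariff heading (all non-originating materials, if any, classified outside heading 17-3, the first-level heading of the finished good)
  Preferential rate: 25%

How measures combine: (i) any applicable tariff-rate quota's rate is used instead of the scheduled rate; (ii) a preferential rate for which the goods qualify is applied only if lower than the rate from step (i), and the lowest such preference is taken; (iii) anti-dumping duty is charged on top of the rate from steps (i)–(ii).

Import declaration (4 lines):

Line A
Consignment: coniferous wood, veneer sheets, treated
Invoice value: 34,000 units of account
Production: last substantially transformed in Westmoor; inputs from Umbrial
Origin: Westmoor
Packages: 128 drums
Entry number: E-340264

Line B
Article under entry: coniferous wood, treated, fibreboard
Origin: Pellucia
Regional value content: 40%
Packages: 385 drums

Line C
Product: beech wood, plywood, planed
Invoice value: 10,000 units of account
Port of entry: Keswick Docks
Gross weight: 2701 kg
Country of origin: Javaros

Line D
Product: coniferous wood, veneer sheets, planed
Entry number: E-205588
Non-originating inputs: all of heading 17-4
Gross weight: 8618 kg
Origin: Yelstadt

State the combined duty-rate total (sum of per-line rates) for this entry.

Line A: coniferous → 17-3; veneer sheets → 17-3-1; treated → 17-3-1-2. Scheduled 26%. Westmoor agreement on 17-2-3-1: 17-3-1-2 not covered. → 26%.
Line B: coniferous → 17-3; fibreboard → 17-3-2; treated → 17-3-2-2. Scheduled 37%. Pellucia agreement on 17-4: 17-3-2-2 not covered. → 37%.
Line C: beech → 17-1; plywood → 17-1-2; planed → 17-1-2-2. Scheduled 3%. No special measure applies. → 3%.
Line D: coniferous → 17-3; veneer sheets → 17-3-1; planed → 17-3-1-3. Scheduled 5%. Yelstadt agreement on 17-3: CTH met → 25% available; preference 25% not lower than 5% → no reduction. → 5%.
Sum: 26% + 37% + 3% + 5% = 71%.

71%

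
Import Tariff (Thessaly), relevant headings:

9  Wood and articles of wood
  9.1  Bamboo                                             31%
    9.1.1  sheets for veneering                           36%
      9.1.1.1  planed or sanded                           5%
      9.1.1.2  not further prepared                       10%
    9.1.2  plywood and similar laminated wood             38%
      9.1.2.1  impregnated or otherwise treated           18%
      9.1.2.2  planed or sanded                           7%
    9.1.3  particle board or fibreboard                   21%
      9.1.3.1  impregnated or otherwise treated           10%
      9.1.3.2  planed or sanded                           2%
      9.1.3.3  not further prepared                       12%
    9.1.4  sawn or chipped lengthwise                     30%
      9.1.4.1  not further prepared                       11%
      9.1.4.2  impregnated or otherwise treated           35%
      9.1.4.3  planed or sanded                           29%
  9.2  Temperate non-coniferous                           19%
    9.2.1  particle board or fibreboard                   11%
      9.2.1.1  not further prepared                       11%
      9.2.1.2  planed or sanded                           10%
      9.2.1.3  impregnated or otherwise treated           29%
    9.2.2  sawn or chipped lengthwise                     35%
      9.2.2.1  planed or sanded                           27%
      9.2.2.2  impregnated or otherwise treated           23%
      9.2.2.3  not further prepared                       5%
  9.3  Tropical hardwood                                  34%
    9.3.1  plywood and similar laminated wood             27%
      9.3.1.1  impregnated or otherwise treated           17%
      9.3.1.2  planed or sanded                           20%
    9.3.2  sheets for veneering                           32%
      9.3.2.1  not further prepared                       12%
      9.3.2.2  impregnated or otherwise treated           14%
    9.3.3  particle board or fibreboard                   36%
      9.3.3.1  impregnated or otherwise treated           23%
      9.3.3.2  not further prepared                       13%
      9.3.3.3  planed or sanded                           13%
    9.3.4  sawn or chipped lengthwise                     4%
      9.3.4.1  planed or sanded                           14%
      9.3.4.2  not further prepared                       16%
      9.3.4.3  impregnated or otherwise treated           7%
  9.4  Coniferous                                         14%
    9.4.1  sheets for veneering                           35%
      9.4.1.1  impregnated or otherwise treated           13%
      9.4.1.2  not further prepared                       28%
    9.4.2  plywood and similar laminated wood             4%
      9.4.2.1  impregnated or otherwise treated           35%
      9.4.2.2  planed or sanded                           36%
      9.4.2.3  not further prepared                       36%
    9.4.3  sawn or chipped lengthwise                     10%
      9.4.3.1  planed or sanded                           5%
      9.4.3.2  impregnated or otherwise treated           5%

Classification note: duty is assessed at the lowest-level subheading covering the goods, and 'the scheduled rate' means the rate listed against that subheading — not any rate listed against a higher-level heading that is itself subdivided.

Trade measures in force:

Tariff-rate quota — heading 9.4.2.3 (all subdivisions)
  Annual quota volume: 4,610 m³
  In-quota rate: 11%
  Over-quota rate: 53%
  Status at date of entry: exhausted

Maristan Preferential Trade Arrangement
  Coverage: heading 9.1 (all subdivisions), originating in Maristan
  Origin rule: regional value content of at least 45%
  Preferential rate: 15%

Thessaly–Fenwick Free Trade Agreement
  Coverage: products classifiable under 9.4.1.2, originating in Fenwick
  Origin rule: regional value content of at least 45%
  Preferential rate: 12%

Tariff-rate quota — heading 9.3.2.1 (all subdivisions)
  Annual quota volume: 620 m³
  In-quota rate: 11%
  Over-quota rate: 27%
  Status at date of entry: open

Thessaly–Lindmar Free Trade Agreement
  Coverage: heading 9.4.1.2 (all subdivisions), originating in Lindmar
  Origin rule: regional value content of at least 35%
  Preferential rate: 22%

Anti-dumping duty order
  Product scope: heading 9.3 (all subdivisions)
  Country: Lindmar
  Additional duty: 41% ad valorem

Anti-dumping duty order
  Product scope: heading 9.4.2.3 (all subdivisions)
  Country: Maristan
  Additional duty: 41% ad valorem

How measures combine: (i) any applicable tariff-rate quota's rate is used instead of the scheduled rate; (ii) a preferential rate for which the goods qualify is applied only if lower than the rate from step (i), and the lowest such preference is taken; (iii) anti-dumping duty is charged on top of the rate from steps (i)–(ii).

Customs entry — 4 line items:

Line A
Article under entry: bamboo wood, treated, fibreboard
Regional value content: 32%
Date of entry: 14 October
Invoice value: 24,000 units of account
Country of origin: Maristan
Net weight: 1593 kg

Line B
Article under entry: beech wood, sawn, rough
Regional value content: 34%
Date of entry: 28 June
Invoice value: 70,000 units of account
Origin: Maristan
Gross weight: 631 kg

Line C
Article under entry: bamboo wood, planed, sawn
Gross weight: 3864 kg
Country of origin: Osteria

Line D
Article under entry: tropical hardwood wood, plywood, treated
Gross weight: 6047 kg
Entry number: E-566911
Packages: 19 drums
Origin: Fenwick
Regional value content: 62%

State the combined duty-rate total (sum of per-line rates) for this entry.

61%

Line A: bamboo → 9.1; fibreboard → 9.1.3; treated → 9.1.3.1. Scheduled 10%. Maristan agreement on 9.1: RVC < 45%. → 10%.
Line B: beech → 9.2; sawn → 9.2.2; rough → 9.2.2.3. Scheduled 5%. Maristan agreement on 9.1: 9.2.2.3 not covered. → 5%.
Line C: bamboo → 9.1; sawn → 9.1.4; planed → 9.1.4.3. Scheduled 29%. No special measure applies. → 29%.
Line D: tropical hardwood → 9.3; plywood → 9.3.1; treated → 9.3.1.1. Scheduled 17%. Fenwick agreement on 9.4.1.2: 9.3.1.1 not covered. → 17%.
Sum: 10% + 5% + 29% + 17% = 61%.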